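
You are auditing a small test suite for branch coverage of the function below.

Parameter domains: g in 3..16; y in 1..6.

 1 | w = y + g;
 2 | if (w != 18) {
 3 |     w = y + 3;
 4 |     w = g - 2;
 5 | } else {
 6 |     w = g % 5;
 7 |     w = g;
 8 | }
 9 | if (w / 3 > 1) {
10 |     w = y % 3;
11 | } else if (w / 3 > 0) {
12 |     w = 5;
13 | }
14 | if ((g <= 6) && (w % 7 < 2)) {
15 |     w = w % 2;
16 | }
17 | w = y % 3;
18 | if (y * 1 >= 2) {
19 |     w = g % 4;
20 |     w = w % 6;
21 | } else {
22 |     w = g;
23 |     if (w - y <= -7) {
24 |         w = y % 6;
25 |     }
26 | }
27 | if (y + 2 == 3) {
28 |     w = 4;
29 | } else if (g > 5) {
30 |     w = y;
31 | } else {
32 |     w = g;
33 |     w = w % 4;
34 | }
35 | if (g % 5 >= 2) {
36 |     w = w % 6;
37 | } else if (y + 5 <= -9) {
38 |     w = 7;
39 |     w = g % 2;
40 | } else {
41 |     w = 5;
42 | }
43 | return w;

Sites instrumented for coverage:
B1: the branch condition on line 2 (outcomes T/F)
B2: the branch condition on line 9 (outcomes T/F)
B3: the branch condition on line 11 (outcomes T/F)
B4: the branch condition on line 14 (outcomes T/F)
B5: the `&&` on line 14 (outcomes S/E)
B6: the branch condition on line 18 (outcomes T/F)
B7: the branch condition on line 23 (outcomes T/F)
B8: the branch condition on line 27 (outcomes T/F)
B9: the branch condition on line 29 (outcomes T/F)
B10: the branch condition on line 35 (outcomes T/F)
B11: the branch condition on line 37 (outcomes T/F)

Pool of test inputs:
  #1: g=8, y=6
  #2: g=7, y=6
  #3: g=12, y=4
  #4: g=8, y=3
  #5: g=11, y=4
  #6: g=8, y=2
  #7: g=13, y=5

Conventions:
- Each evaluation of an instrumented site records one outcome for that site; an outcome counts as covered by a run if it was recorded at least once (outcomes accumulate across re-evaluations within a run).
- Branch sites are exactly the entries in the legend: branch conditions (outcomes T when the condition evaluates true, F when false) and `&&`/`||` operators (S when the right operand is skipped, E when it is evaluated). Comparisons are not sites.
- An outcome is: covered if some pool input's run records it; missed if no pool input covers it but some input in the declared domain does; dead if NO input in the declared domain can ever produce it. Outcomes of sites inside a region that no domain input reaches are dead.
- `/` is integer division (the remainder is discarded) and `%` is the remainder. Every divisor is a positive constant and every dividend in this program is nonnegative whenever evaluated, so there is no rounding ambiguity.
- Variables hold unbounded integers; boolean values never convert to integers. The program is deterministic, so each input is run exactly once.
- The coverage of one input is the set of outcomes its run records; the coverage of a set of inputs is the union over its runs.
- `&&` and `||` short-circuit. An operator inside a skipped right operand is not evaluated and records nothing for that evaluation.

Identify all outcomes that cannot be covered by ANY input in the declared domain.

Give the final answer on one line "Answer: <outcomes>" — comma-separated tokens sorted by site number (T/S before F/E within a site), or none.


running all 84 domain inputs and tallying outcomes:
  B7=T: zero occurrences over every domain input -> dead
  B11=T: zero occurrences over every domain input -> dead
  reachable outcomes have witnesses, e.g. B1=T (e.g. g=3, y=1), B1=F (e.g. g=12, y=6), B2=T (e.g. g=8, y=1), B2=F (e.g. g=3, y=1)
Answer: B7=T, B11=T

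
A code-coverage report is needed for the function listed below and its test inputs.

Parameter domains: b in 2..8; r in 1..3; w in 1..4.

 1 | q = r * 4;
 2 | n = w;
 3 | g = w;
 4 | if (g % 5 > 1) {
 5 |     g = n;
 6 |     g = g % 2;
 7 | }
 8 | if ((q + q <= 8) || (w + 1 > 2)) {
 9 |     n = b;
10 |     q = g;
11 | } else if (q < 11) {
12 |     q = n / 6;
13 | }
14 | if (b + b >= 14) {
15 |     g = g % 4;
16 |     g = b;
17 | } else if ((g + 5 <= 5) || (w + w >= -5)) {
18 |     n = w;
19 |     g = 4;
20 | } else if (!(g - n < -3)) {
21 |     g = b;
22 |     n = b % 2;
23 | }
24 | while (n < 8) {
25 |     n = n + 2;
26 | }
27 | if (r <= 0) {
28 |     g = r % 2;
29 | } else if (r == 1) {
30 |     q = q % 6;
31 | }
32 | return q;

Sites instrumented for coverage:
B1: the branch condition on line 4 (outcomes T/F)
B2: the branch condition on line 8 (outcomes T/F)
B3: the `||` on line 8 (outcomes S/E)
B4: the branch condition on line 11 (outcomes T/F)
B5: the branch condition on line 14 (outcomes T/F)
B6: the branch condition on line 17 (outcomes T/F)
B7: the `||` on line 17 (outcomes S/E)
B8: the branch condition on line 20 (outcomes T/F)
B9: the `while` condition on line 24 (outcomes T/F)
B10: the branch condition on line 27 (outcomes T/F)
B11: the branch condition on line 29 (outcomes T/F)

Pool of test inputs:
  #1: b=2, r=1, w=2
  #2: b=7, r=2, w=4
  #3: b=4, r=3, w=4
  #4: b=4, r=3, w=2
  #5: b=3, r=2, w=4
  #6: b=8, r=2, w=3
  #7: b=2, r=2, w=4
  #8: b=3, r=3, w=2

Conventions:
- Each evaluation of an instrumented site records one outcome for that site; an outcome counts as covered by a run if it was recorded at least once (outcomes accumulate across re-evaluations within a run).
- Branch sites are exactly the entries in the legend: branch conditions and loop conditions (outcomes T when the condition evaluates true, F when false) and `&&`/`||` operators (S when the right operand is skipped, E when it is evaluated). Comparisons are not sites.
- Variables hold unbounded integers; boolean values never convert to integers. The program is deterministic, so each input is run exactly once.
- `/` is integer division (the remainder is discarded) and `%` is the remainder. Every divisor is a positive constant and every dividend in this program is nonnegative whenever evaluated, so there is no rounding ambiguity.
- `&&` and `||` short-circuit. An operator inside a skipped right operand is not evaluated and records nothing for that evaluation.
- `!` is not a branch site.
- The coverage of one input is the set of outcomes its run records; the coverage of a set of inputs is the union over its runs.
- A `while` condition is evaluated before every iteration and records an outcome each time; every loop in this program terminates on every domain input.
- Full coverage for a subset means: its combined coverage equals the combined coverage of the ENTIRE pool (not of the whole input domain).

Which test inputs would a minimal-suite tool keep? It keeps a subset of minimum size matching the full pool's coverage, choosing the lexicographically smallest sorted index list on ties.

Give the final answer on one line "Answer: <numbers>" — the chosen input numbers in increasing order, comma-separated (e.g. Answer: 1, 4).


input #1 (b=2, r=1, w=2): covers B1=T, B2=T, B3=S, B5=F, B6=T, B7=S, B9=T, B9=F, B10=F, B11=T
input #2 (b=7, r=2, w=4): covers B1=T, B2=T, B3=E, B5=T, B9=T, B9=F, B10=F, B11=F
input #3 (b=4, r=3, w=4): covers B1=T, B2=T, B3=E, B5=F, B6=T, B7=S, B9=T, B9=F, B10=F, B11=F
input #4 (b=4, r=3, w=2): covers B1=T, B2=T, B3=E, B5=F, B6=T, B7=S, B9=T, B9=F, B10=F, B11=F
input #5 (b=3, r=2, w=4): covers B1=T, B2=T, B3=E, B5=F, B6=T, B7=S, B9=T, B9=F, B10=F, B11=F
input #6 (b=8, r=2, w=3): covers B1=T, B2=T, B3=E, B5=T, B9=F, B10=F, B11=F
input #7 (b=2, r=2, w=4): covers B1=T, B2=T, B3=E, B5=F, B6=T, B7=S, B9=T, B9=F, B10=F, B11=F
input #8 (b=3, r=3, w=2): covers B1=T, B2=T, B3=E, B5=F, B6=T, B7=S, B9=T, B9=F, B10=F, B11=F
together the pool reaches 13 outcomes: B1=T, B2=T, B3=S, B3=E, B5=T, B5=F, B6=T, B7=S, B9=T, B9=F, B10=F, B11=T, B11=F
every size-1 subset falls short of the 13 outcomes (best: 10/13)
the canonical winner is {1, 2}: size 2, full 13-outcome coverage, earliest index list among size-2 covers
Answer: 1, 2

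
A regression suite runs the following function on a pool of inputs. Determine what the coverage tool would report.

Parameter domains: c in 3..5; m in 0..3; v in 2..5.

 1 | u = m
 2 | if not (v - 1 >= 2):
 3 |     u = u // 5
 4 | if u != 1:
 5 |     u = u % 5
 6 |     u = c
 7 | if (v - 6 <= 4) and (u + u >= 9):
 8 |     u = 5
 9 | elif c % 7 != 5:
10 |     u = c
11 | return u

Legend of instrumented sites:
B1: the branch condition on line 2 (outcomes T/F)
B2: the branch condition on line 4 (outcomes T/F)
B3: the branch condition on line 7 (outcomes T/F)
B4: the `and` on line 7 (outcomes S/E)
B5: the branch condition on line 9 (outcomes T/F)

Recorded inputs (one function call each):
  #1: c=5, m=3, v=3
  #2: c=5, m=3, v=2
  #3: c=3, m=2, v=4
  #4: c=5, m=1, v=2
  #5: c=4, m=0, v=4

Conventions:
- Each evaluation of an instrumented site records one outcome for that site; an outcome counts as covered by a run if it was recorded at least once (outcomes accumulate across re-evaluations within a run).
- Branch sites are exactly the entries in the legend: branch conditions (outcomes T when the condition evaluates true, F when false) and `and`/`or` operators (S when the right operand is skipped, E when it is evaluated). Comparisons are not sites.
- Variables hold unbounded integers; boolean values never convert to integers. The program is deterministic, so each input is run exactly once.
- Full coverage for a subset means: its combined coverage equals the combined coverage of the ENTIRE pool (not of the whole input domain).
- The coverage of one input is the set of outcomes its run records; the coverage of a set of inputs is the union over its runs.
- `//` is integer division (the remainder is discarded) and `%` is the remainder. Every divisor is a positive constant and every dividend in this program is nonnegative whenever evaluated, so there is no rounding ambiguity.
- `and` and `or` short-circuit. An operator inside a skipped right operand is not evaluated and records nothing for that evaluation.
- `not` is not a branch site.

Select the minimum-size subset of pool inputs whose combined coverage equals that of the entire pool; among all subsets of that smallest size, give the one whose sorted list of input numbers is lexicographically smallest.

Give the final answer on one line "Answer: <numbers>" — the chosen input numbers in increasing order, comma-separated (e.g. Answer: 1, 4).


#1 (c=5, m=3, v=3) -> covered: B1=F, B2=T, B3=T, B4=E
#2 (c=5, m=3, v=2) -> covered: B1=T, B2=T, B3=T, B4=E
#3 (c=3, m=2, v=4) -> covered: B1=F, B2=T, B3=F, B4=E, B5=T
#4 (c=5, m=1, v=2) -> covered: B1=T, B2=T, B3=T, B4=E
#5 (c=4, m=0, v=4) -> covered: B1=F, B2=T, B3=F, B4=E, B5=T
union over all inputs: B1=T, B1=F, B2=T, B3=T, B3=F, B4=E, B5=T (7 outcomes)
every size-1 subset falls short of the 7 outcomes (best: 5/7)
size 2: inputs {2, 3} cover all 7 outcomes, and no lexicographically smaller subset of this size does
Answer: 2, 3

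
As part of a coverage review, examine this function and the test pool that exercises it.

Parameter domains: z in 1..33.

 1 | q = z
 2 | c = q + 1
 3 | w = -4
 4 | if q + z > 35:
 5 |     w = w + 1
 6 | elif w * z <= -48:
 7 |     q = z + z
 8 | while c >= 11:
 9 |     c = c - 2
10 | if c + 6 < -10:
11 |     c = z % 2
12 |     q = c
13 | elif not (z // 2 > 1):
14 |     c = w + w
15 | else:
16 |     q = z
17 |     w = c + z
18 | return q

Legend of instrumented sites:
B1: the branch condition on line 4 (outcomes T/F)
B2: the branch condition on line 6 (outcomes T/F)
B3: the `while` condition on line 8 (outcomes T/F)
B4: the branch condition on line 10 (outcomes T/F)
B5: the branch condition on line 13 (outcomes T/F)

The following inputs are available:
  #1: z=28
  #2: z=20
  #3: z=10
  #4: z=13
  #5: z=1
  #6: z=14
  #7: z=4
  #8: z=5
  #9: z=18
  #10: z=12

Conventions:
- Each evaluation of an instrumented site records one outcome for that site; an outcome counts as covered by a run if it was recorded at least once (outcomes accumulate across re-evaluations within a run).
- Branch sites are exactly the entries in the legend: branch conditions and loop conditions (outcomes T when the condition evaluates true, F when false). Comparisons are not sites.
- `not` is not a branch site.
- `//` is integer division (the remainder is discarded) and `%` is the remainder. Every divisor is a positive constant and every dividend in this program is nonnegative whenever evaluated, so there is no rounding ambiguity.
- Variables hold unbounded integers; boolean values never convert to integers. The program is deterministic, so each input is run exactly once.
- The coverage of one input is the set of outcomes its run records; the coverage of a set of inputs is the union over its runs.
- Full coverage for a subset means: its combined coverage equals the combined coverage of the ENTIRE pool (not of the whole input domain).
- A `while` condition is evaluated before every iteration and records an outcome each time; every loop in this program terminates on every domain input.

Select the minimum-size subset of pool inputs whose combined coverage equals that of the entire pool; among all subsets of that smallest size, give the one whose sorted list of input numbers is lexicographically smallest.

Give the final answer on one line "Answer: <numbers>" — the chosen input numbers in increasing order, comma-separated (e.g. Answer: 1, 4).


run #1 (z=28) runs B1->T, B3->T, B3->T, B3->T, B3->T, B3->T, B3->T, B3->T, B3->T, B3->T, B3->T, B3->F, B4->F, B5->F; records B1=T, B3=T, B3=F, B4=F, B5=F
run #2 (z=20) runs B1->T, B3->T, B3->T, B3->T, B3->T, B3->T, B3->T, B3->F, B4->F, B5->F; records B1=T, B3=T, B3=F, B4=F, B5=F
run #3 (z=10) runs B1->F, B2->F, B3->T, B3->F, B4->F, B5->F; records B1=F, B2=F, B3=T, B3=F, B4=F, B5=F
run #4 (z=13) runs B1->F, B2->T, B3->T, B3->T, B3->F, B4->F, B5->F; records B1=F, B2=T, B3=T, B3=F, B4=F, B5=F
run #5 (z=1) runs B1->F, B2->F, B3->F, B4->F, B5->T; records B1=F, B2=F, B3=F, B4=F, B5=T
run #6 (z=14) runs B1->F, B2->T, B3->T, B3->T, B3->T, B3->F, B4->F, B5->F; records B1=F, B2=T, B3=T, B3=F, B4=F, B5=F
run #7 (z=4) runs B1->F, B2->F, B3->F, B4->F, B5->F; records B1=F, B2=F, B3=F, B4=F, B5=F
run #8 (z=5) runs B1->F, B2->F, B3->F, B4->F, B5->F; records B1=F, B2=F, B3=F, B4=F, B5=F
run #9 (z=18) runs B1->T, B3->T, B3->T, B3->T, B3->T, B3->T, B3->F, B4->F, B5->F; records B1=T, B3=T, B3=F, B4=F, B5=F
run #10 (z=12) runs B1->F, B2->T, B3->T, B3->T, B3->F, B4->F, B5->F; records B1=F, B2=T, B3=T, B3=F, B4=F, B5=F
together the pool reaches 9 outcomes: B1=T, B1=F, B2=T, B2=F, B3=T, B3=F, B4=F, B5=T, B5=F
no size-1 subset reaches all 9 outcomes (best union: 6/9)
no size-2 subset reaches all 9 outcomes (best union: 8/9)
at size 3, {1, 4, 5} reaches all 9 outcomes; every lexicographically earlier size-3 subset fails
Answer: 1, 4, 5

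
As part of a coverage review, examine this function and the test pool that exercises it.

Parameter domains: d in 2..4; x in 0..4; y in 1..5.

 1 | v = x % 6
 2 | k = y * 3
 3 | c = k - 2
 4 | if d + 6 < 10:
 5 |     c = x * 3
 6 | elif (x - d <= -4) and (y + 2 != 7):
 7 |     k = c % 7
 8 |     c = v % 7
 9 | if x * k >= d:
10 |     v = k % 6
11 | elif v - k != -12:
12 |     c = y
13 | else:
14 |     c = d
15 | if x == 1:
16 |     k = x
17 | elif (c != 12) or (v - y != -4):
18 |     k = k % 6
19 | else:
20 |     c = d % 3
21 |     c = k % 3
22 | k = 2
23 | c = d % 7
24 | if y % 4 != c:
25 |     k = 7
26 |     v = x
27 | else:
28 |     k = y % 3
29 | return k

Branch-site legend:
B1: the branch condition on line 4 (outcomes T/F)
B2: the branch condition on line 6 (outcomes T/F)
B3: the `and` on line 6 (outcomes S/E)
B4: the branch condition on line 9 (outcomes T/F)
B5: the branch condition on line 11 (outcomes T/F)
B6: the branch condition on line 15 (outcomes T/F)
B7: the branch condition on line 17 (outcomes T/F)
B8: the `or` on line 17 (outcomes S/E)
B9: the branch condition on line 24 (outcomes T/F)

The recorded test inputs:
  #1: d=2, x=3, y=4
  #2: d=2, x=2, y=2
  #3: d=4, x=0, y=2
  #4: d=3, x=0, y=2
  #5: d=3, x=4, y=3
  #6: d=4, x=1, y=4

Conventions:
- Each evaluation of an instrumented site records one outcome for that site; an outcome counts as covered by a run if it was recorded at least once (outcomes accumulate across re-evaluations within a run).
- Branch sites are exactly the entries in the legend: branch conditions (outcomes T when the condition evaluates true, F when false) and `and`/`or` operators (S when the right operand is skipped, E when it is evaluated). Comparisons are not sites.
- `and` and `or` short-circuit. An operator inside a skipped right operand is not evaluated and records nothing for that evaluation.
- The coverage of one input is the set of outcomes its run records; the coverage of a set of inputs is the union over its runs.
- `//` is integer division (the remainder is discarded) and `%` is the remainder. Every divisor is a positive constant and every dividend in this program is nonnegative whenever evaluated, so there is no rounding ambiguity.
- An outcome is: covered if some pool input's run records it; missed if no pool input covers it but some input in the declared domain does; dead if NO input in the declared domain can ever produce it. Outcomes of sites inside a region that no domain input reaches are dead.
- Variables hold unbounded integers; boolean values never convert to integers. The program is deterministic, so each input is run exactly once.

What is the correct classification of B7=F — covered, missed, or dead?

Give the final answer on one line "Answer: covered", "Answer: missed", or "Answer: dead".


no pool input records B7=F
but domain input (d=2, x=4, y=4) does record it -> reachable, so missed
Answer: missed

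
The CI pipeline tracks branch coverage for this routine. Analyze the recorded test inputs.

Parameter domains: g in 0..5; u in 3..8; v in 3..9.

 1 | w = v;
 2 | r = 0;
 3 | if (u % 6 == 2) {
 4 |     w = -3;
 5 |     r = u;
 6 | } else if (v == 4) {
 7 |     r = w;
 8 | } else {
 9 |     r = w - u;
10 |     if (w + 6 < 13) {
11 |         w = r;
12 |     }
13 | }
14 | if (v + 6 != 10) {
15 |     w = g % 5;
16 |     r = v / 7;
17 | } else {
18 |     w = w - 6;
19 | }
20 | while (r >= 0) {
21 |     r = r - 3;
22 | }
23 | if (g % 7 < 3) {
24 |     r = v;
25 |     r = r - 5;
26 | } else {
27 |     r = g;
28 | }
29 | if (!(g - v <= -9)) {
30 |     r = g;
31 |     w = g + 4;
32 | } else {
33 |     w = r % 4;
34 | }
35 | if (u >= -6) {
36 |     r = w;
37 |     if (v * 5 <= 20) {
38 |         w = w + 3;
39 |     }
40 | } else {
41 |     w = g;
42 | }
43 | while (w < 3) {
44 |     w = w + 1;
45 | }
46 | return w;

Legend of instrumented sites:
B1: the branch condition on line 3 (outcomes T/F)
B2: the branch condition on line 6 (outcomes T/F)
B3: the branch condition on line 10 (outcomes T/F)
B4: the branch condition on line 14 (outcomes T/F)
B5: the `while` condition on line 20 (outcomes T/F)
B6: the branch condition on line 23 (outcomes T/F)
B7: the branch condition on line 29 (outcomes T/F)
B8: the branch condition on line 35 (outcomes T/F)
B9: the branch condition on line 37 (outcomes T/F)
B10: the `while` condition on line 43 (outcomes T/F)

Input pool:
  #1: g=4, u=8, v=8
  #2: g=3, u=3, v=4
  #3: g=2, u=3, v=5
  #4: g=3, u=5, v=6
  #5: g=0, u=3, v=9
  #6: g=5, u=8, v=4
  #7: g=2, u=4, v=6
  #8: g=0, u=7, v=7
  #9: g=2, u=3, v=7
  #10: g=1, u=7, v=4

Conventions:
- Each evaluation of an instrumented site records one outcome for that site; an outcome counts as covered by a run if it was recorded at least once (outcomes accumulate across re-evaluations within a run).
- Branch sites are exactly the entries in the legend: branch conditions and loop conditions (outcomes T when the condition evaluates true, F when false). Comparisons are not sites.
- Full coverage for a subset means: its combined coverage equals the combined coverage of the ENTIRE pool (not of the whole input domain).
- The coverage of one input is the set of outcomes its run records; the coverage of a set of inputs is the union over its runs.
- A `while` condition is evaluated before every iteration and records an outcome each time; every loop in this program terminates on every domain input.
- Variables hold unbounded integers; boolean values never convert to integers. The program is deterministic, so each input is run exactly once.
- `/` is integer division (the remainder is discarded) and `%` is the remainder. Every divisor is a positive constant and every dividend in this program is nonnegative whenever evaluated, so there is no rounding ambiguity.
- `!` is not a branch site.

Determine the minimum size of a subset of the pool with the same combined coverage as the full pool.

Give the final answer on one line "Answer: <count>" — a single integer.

run #1 (g=4, u=8, v=8) runs B1->T, B4->T, B5->T, B5->F, B6->F, B7->T, B8->T, B9->F, B10->F; records B1=T, B4=T, B5=T, B5=F, B6=F, B7=T, B8=T, B9=F, B10=F
run #2 (g=3, u=3, v=4) runs B1->F, B2->T, B4->F, B5->T, B5->T, B5->F, B6->F, B7->T, B8->T, B9->T, B10->F; records B1=F, B2=T, B4=F, B5=T, B5=F, B6=F, B7=T, B8=T, B9=T, B10=F
run #3 (g=2, u=3, v=5) runs B1->F, B2->F, B3->T, B4->T, B5->T, B5->F, B6->T, B7->T, B8->T, B9->F, B10->F; records B1=F, B2=F, B3=T, B4=T, B5=T, B5=F, B6=T, B7=T, B8=T, B9=F, B10=F
run #4 (g=3, u=5, v=6) runs B1->F, B2->F, B3->T, B4->T, B5->T, B5->F, B6->F, B7->T, B8->T, B9->F, B10->F; records B1=F, B2=F, B3=T, B4=T, B5=T, B5=F, B6=F, B7=T, B8=T, B9=F, B10=F
run #5 (g=0, u=3, v=9) runs B1->F, B2->F, B3->F, B4->T, B5->T, B5->F, B6->T, B7->F, B8->T, B9->F, B10->T, B10->T, B10->T, B10->F; records B1=F, B2=F, B3=F, B4=T, B5=T, B5=F, B6=T, B7=F, B8=T, B9=F, B10=T, B10=F
run #6 (g=5, u=8, v=4) runs B1->T, B4->F, B5->T, B5->T, B5->T, B5->F, B6->F, B7->T, B8->T, B9->T, B10->F; records B1=T, B4=F, B5=T, B5=F, B6=F, B7=T, B8=T, B9=T, B10=F
run #7 (g=2, u=4, v=6) runs B1->F, B2->F, B3->T, B4->T, B5->T, B5->F, B6->T, B7->T, B8->T, B9->F, B10->F; records B1=F, B2=F, B3=T, B4=T, B5=T, B5=F, B6=T, B7=T, B8=T, B9=F, B10=F
run #8 (g=0, u=7, v=7) runs B1->F, B2->F, B3->F, B4->T, B5->T, B5->F, B6->T, B7->T, B8->T, B9->F, B10->F; records B1=F, B2=F, B3=F, B4=T, B5=T, B5=F, B6=T, B7=T, B8=T, B9=F, B10=F
run #9 (g=2, u=3, v=7) runs B1->F, B2->F, B3->F, B4->T, B5->T, B5->F, B6->T, B7->T, B8->T, B9->F, B10->F; records B1=F, B2=F, B3=F, B4=T, B5=T, B5=F, B6=T, B7=T, B8=T, B9=F, B10=F
run #10 (g=1, u=7, v=4) runs B1->F, B2->T, B4->F, B5->T, B5->T, B5->F, B6->T, B7->T, B8->T, B9->T, B10->F; records B1=F, B2=T, B4=F, B5=T, B5=F, B6=T, B7=T, B8=T, B9=T, B10=F
union over all inputs: B1=T, B1=F, B2=T, B2=F, B3=T, B3=F, B4=T, B4=F, B5=T, B5=F, B6=T, B6=F, B7=T, B7=F, B8=T, B9=T, B9=F, B10=T, B10=F (19 outcomes)
checked all size-1 subsets: none covers 19 outcomes (max 12/19)
checked all size-2 subsets: none covers 19 outcomes (max 17/19)
checked all size-3 subsets: none covers 19 outcomes (max 18/19)
the canonical winner is {1, 2, 3, 5}: size 4, full 19-outcome coverage, earliest index list among size-4 covers

Answer: 4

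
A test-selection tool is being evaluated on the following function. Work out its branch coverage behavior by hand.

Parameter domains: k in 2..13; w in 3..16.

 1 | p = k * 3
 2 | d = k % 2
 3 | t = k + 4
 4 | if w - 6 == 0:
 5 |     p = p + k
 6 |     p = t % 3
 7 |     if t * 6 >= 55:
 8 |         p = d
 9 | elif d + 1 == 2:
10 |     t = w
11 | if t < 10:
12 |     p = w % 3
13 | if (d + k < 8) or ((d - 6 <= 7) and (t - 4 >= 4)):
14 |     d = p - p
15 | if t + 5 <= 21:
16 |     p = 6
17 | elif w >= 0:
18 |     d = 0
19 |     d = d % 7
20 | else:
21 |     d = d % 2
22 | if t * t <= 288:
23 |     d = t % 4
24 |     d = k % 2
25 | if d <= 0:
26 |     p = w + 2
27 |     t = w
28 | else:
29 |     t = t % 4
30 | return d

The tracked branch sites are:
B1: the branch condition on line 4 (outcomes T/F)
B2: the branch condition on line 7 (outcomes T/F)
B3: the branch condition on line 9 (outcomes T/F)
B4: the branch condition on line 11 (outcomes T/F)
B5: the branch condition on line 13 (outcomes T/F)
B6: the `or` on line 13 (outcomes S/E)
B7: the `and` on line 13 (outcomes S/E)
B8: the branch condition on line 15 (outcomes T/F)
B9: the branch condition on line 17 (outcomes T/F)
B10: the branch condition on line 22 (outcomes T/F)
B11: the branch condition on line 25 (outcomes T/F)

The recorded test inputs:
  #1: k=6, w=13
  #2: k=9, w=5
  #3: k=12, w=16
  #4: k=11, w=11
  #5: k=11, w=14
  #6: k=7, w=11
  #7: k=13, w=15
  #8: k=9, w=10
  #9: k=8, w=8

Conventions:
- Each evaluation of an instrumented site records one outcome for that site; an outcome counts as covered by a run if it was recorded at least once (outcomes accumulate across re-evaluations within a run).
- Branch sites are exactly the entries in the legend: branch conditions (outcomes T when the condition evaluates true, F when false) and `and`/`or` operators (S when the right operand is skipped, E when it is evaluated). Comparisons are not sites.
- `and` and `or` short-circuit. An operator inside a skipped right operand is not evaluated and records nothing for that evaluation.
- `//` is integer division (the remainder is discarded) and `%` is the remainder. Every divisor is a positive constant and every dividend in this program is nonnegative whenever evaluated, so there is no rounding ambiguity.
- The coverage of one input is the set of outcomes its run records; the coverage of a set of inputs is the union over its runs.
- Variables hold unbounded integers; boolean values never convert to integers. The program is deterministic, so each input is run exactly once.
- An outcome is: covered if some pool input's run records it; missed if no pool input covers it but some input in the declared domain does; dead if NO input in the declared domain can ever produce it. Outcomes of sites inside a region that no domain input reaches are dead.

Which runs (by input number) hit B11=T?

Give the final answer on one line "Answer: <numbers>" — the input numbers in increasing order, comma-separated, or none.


input #1 (k=6, w=13): produces B11=T
input #2 (k=9, w=5): does not produce B11=T
input #3 (k=12, w=16): produces B11=T
input #4 (k=11, w=11): does not produce B11=T
input #5 (k=11, w=14): does not produce B11=T
input #6 (k=7, w=11): does not produce B11=T
input #7 (k=13, w=15): does not produce B11=T
input #8 (k=9, w=10): does not produce B11=T
input #9 (k=8, w=8): produces B11=T
Answer: 1, 3, 9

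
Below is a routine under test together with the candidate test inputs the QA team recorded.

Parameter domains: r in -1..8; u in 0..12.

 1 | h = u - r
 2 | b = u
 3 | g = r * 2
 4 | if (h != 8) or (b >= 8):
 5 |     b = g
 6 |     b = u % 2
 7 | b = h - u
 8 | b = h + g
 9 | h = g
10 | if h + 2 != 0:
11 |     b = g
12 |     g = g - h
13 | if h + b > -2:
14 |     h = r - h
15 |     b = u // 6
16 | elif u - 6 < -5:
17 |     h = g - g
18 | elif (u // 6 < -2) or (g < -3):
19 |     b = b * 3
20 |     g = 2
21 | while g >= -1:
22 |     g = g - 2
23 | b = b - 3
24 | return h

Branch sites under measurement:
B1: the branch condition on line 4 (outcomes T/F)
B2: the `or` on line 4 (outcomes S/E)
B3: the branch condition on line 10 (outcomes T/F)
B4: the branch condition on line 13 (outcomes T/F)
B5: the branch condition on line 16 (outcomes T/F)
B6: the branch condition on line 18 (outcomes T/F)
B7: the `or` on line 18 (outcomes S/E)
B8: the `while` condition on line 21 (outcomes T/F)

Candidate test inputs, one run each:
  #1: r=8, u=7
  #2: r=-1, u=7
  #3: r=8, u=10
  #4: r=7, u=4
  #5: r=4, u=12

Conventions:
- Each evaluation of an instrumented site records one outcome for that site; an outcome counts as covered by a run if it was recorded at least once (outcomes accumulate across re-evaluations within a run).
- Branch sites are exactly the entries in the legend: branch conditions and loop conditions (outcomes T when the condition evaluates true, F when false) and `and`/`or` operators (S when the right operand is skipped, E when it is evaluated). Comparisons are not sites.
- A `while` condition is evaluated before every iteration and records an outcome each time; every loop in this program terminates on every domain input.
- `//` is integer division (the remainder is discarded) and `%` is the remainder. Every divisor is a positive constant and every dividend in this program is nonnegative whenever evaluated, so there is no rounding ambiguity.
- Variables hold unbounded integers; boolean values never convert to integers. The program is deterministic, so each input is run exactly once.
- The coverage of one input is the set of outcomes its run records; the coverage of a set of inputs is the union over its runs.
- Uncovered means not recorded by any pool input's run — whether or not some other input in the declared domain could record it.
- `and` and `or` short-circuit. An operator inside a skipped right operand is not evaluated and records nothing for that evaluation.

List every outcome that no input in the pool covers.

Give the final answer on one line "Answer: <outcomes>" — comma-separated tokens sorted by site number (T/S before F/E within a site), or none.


run #1 (r=8, u=7) runs B2->S, B1->T, B3->T, B4->T, B8->T, B8->F; records B1=T, B2=S, B3=T, B4=T, B8=T, B8=F
run #2 (r=-1, u=7) runs B2->E, B1->F, B3->F, B4->T, B8->F; records B1=F, B2=E, B3=F, B4=T, B8=F
run #3 (r=8, u=10) runs B2->S, B1->T, B3->T, B4->T, B8->T, B8->F; records B1=T, B2=S, B3=T, B4=T, B8=T, B8=F
run #4 (r=7, u=4) runs B2->S, B1->T, B3->T, B4->T, B8->T, B8->F; records B1=T, B2=S, B3=T, B4=T, B8=T, B8=F
run #5 (r=4, u=12) runs B2->E, B1->T, B3->T, B4->T, B8->T, B8->F; records B1=T, B2=E, B3=T, B4=T, B8=T, B8=F
union over the pool: B1=T, B1=F, B2=S, B2=E, B3=T, B3=F, B4=T, B8=T, B8=F
uncovered (7 of 16): B4=F, B5=T, B5=F, B6=T, B6=F, B7=S, B7=E
Answer: B4=F, B5=T, B5=F, B6=T, B6=F, B7=S, B7=E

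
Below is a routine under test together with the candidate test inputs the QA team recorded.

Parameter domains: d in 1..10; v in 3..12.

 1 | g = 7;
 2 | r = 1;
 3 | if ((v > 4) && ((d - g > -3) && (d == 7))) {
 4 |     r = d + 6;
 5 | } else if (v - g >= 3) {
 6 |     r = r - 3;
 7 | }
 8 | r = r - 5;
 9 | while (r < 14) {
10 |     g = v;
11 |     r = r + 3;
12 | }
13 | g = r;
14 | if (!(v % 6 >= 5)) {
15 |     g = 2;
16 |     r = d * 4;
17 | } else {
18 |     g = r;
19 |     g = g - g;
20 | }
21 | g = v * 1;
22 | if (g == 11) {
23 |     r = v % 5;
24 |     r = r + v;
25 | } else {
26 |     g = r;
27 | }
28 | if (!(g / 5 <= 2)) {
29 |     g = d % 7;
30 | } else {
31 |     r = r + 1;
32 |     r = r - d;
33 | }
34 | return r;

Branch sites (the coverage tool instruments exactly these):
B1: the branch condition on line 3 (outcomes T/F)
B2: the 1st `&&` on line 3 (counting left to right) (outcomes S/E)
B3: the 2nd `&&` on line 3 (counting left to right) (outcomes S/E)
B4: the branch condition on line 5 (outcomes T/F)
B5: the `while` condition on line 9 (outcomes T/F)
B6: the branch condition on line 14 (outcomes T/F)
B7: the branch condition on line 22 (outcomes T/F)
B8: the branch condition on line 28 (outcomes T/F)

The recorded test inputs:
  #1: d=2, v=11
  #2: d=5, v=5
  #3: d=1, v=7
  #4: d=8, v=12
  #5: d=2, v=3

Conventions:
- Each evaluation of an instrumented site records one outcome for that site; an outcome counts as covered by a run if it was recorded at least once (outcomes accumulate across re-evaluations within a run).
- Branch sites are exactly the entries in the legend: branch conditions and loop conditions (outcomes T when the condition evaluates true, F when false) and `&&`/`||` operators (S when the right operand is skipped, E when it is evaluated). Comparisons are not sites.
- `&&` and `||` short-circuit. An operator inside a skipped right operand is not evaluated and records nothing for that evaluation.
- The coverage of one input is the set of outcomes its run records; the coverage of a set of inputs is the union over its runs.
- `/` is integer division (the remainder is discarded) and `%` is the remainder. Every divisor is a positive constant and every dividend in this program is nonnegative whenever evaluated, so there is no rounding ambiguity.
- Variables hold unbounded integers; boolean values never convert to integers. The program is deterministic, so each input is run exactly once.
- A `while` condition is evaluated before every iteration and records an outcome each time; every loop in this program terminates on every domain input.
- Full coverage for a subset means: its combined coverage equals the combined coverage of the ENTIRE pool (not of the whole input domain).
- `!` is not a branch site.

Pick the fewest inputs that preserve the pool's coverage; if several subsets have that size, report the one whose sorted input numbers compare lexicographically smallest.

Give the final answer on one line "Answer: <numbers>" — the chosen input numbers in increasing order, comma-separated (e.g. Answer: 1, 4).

input #1, d=2, v=11: events B2->E, B3->S, B1->F, B4->T, B5->T, B5->T, B5->T, B5->T, B5->T, B5->T, B5->T, B5->F, B6->F, B7->T, ...; outcomes B1=F, B2=E, B3=S, B4=T, B5=T, B5=F, B6=F, B7=T, B8=F
input #2, d=5, v=5: events B2->E, B3->E, B1->F, B4->F, B5->T, B5->T, B5->T, B5->T, B5->T, B5->T, B5->F, B6->F, B7->F, B8->F; outcomes B1=F, B2=E, B3=E, B4=F, B5=T, B5=F, B6=F, B7=F, B8=F
input #3, d=1, v=7: events B2->E, B3->S, B1->F, B4->F, B5->T, B5->T, B5->T, B5->T, B5->T, B5->T, B5->F, B6->T, B7->F, B8->F; outcomes B1=F, B2=E, B3=S, B4=F, B5=T, B5=F, B6=T, B7=F, B8=F
input #4, d=8, v=12: events B2->E, B3->E, B1->F, B4->T, B5->T, B5->T, B5->T, B5->T, B5->T, B5->T, B5->T, B5->F, B6->T, B7->F, ...; outcomes B1=F, B2=E, B3=E, B4=T, B5=T, B5=F, B6=T, B7=F, B8=T
input #5, d=2, v=3: events B2->S, B1->F, B4->F, B5->T, B5->T, B5->T, B5->T, B5->T, B5->T, B5->F, B6->T, B7->F, B8->F; outcomes B1=F, B2=S, B4=F, B5=T, B5=F, B6=T, B7=F, B8=F
together the pool reaches 15 outcomes: B1=F, B2=S, B2=E, B3=S, B3=E, B4=T, B4=F, B5=T, B5=F, B6=T, B6=F, B7=T, B7=F, B8=T, B8=F
checked all size-1 subsets: none covers 15 outcomes (max 9/15)
checked all size-2 subsets: none covers 15 outcomes (max 13/15)
the canonical winner is {1, 4, 5}: size 3, full 15-outcome coverage, earliest index list among size-3 covers

Answer: 1, 4, 5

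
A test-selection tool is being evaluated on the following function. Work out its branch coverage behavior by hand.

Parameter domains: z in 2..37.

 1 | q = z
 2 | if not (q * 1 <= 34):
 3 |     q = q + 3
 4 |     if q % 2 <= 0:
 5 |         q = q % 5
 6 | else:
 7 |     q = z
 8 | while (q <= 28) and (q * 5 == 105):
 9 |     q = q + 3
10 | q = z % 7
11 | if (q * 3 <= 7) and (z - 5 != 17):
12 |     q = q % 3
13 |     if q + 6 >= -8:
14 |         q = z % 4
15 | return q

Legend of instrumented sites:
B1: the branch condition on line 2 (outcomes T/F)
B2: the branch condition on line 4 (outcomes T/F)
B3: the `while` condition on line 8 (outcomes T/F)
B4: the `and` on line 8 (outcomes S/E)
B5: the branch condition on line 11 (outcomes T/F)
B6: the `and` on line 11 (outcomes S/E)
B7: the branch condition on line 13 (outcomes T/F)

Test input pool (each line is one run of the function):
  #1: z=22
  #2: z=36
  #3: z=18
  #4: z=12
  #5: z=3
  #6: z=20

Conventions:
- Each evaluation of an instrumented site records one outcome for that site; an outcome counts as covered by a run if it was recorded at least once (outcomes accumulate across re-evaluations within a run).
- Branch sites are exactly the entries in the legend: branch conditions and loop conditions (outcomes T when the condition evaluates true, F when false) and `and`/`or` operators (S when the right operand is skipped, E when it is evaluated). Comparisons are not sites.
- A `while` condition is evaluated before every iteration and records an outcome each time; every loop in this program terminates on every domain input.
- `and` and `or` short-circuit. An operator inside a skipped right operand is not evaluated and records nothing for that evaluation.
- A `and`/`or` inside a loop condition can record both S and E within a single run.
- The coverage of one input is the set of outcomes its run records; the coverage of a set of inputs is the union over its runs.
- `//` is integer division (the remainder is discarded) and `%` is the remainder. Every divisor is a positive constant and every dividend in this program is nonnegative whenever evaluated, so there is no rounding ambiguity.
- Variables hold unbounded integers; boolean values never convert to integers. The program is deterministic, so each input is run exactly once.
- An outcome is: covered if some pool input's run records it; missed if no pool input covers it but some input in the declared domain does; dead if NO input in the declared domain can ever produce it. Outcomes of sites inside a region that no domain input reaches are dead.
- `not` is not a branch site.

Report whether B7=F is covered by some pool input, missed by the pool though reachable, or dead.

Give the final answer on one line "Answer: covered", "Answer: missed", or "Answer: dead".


no pool input records B7=F
checking all 36 inputs in the declared domain: B7=F is never recorded -> dead
Answer: dead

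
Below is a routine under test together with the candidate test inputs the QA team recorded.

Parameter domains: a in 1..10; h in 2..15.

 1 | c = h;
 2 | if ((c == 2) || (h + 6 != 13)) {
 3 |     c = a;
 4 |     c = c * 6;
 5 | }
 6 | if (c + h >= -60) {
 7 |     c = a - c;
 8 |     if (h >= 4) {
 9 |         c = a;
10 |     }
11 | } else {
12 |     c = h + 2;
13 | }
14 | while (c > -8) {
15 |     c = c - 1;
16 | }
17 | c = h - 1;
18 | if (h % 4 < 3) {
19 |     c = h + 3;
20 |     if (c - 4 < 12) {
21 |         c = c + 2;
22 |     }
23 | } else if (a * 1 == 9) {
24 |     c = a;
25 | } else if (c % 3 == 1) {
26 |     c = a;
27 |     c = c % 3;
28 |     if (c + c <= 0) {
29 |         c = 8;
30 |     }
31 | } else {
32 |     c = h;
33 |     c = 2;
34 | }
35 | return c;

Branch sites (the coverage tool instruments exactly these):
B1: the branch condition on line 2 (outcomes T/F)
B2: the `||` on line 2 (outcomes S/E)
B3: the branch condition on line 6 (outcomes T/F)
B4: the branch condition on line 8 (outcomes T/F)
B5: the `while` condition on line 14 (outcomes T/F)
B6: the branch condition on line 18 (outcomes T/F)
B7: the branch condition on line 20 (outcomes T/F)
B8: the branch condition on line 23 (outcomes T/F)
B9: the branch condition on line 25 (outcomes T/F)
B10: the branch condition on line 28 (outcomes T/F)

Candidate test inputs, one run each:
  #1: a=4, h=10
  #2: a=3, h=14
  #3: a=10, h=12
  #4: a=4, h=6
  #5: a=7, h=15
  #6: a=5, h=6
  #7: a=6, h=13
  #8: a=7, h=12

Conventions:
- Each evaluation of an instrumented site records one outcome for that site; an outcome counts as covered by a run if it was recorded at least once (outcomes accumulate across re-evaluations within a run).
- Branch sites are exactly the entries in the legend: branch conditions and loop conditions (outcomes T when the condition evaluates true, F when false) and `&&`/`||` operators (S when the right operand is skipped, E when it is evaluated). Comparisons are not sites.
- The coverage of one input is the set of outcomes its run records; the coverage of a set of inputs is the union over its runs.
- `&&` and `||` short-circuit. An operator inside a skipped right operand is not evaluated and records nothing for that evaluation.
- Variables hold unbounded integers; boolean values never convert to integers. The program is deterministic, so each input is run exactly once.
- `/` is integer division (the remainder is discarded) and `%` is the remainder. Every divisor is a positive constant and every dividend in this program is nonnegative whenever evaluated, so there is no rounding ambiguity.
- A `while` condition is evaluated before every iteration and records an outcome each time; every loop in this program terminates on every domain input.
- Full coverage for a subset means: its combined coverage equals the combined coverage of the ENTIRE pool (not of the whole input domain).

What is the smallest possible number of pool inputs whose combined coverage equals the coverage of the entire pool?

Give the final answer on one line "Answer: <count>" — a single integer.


input #1 (a=4, h=10): covers B1=T, B2=E, B3=T, B4=T, B5=T, B5=F, B6=T, B7=T
input #2 (a=3, h=14): covers B1=T, B2=E, B3=T, B4=T, B5=T, B5=F, B6=T, B7=F
input #3 (a=10, h=12): covers B1=T, B2=E, B3=T, B4=T, B5=T, B5=F, B6=T, B7=T
input #4 (a=4, h=6): covers B1=T, B2=E, B3=T, B4=T, B5=T, B5=F, B6=T, B7=T
input #5 (a=7, h=15): covers B1=T, B2=E, B3=T, B4=T, B5=T, B5=F, B6=F, B8=F, B9=F
input #6 (a=5, h=6): covers B1=T, B2=E, B3=T, B4=T, B5=T, B5=F, B6=T, B7=T
input #7 (a=6, h=13): covers B1=T, B2=E, B3=T, B4=T, B5=T, B5=F, B6=T, B7=F
input #8 (a=7, h=12): covers B1=T, B2=E, B3=T, B4=T, B5=T, B5=F, B6=T, B7=T
the full pool covers 12 outcomes: B1=T, B2=E, B3=T, B4=T, B5=T, B5=F, B6=T, B6=F, B7=T, B7=F, B8=F, B9=F
no size-1 subset reaches all 12 outcomes (best union: 9/12)
no size-2 subset reaches all 12 outcomes (best union: 11/12)
at size 3, {1, 2, 5} reaches all 12 outcomes; every lexicographically earlier size-3 subset fails
Answer: 3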